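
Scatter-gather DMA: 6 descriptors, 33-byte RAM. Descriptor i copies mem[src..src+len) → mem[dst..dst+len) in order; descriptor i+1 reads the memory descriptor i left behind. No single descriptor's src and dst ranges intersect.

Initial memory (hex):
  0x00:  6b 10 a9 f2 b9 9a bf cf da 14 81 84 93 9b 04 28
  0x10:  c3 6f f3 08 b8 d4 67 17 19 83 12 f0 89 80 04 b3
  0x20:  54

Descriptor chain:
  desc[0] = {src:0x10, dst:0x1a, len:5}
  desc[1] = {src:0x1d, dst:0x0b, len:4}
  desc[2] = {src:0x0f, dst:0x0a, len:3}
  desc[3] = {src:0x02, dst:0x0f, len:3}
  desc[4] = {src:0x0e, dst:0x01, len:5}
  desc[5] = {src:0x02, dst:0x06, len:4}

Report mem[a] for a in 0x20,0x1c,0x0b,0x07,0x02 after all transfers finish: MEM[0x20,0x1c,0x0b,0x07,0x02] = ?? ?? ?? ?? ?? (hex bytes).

  after D0: wrote 5B at 0x1a = c36ff308b8
  after D1: wrote 4B at 0x0b = 08b8b354
  after D2: wrote 3B at 0x0a = 28c36f
  after D3: wrote 3B at 0x0f = a9f2b9
  after D4: wrote 5B at 0x01 = 54a9f2b9f3
  after D5: wrote 4B at 0x06 = a9f2b9f3
query mem[0x20]=0x54, mem[0x1c]=0xf3, mem[0x0b]=0xc3, mem[0x07]=0xf2, mem[0x02]=0xa9

MEM[0x20,0x1c,0x0b,0x07,0x02] = 54 f3 c3 f2 a9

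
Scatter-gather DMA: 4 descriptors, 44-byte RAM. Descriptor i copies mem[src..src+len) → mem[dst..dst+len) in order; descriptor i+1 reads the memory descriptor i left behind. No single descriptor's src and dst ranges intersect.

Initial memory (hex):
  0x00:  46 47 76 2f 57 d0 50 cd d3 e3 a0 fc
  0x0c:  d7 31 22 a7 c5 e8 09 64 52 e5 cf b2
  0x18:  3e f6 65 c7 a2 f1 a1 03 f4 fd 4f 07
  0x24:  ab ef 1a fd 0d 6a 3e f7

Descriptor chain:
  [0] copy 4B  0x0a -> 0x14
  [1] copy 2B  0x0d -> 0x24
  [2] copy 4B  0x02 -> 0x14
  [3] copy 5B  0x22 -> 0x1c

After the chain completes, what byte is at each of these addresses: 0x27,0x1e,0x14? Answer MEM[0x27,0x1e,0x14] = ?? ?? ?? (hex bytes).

MEM[0x27,0x1e,0x14] = fd 31 76

#0 dst[0x14+4] := {0xa0,0xfc,0xd7,0x31}
#1 dst[0x24+2] := {0x31,0x22}
#2 dst[0x14+4] := {0x76,0x2f,0x57,0xd0}
#3 dst[0x1c+5] := {0x4f,0x07,0x31,0x22,0x1a}
query mem[0x27]=0xfd, mem[0x1e]=0x31, mem[0x14]=0x76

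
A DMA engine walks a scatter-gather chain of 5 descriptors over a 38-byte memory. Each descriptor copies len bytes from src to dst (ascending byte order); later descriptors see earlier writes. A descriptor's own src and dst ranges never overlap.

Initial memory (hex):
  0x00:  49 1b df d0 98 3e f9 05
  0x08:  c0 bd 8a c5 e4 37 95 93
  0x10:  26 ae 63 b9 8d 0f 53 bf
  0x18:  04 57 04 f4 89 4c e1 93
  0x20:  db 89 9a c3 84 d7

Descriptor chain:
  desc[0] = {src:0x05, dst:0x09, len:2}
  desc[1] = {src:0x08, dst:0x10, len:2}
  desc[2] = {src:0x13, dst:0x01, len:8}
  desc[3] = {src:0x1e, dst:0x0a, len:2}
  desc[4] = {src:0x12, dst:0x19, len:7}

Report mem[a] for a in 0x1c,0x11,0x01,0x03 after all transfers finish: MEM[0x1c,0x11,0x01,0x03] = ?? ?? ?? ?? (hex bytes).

MEM[0x1c,0x11,0x01,0x03] = 0f 3e b9 0f

#0 dst[0x09+2] := {0x3e,0xf9}
#1 dst[0x10+2] := {0xc0,0x3e}
#2 dst[0x01+8] := {0xb9,0x8d,0x0f,0x53,0xbf,0x04,0x57,0x04}
#3 dst[0x0a+2] := {0xe1,0x93}
#4 dst[0x19+7] := {0x63,0xb9,0x8d,0x0f,0x53,0xbf,0x04}
query mem[0x1c]=0x0f, mem[0x11]=0x3e, mem[0x01]=0xb9, mem[0x03]=0x0f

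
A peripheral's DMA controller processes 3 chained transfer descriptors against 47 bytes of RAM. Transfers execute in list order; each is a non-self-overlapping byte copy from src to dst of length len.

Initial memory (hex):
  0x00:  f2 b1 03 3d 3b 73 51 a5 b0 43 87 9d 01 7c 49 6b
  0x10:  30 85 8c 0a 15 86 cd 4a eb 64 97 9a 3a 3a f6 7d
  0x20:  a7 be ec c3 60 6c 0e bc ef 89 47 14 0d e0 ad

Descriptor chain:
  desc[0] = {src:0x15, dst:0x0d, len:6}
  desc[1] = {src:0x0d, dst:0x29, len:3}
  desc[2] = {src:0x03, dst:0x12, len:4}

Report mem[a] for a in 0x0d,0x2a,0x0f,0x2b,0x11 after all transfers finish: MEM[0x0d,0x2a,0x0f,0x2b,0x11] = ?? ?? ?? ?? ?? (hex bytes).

D0: mem[0x0d..0x12] <- [86 cd 4a eb 64 97]
D1: mem[0x29..0x2b] <- [86 cd 4a]
D2: mem[0x12..0x15] <- [3d 3b 73 51]
query mem[0x0d]=0x86, mem[0x2a]=0xcd, mem[0x0f]=0x4a, mem[0x2b]=0x4a, mem[0x11]=0x64

MEM[0x0d,0x2a,0x0f,0x2b,0x11] = 86 cd 4a 4a 64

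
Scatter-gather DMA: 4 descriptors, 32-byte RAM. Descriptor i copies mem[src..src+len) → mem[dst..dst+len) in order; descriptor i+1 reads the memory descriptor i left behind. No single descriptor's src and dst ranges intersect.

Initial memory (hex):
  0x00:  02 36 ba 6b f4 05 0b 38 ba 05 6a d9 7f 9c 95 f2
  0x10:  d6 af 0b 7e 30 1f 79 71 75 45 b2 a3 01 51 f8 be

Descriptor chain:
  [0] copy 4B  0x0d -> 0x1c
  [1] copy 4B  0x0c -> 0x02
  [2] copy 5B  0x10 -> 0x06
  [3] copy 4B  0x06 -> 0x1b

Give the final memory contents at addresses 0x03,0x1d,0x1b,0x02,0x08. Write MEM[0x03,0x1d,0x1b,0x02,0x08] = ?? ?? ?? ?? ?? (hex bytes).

[0] 0x0d->0x1c len=4 : 9c 95 f2 d6
[1] 0x0c->0x02 len=4 : 7f 9c 95 f2
[2] 0x10->0x06 len=5 : d6 af 0b 7e 30
[3] 0x06->0x1b len=4 : d6 af 0b 7e
query mem[0x03]=0x9c, mem[0x1d]=0x0b, mem[0x1b]=0xd6, mem[0x02]=0x7f, mem[0x08]=0x0b

MEM[0x03,0x1d,0x1b,0x02,0x08] = 9c 0b d6 7f 0b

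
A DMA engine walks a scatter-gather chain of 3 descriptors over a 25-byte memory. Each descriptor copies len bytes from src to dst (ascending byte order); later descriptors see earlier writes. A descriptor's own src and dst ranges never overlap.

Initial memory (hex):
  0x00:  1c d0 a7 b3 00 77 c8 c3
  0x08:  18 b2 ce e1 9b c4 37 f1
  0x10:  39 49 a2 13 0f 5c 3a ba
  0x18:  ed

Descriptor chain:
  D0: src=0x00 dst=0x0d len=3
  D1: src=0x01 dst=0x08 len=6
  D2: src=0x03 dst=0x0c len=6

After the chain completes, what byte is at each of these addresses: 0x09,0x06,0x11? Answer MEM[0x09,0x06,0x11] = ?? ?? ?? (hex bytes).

  after D0: wrote 3B at 0x0d = 1cd0a7
  after D1: wrote 6B at 0x08 = d0a7b30077c8
  after D2: wrote 6B at 0x0c = b30077c8c3d0
query mem[0x09]=0xa7, mem[0x06]=0xc8, mem[0x11]=0xd0

MEM[0x09,0x06,0x11] = a7 c8 d0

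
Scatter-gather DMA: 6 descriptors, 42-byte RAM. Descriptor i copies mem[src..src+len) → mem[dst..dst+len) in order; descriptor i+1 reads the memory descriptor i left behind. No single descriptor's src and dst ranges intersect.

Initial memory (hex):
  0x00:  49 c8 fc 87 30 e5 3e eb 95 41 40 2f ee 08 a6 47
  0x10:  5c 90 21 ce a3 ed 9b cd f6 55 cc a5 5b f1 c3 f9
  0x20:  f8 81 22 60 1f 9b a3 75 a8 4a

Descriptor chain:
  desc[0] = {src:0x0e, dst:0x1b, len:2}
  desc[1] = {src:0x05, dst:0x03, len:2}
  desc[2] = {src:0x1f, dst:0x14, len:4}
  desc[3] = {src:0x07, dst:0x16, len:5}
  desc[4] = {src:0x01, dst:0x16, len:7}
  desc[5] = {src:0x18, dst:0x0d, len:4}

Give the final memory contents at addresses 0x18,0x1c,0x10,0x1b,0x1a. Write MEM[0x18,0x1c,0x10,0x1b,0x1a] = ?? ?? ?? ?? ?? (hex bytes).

[0] 0x0e->0x1b len=2 : a6 47
[1] 0x05->0x03 len=2 : e5 3e
[2] 0x1f->0x14 len=4 : f9 f8 81 22
[3] 0x07->0x16 len=5 : eb 95 41 40 2f
[4] 0x01->0x16 len=7 : c8 fc e5 3e e5 3e eb
[5] 0x18->0x0d len=4 : e5 3e e5 3e
query mem[0x18]=0xe5, mem[0x1c]=0xeb, mem[0x10]=0x3e, mem[0x1b]=0x3e, mem[0x1a]=0xe5

MEM[0x18,0x1c,0x10,0x1b,0x1a] = e5 eb 3e 3e e5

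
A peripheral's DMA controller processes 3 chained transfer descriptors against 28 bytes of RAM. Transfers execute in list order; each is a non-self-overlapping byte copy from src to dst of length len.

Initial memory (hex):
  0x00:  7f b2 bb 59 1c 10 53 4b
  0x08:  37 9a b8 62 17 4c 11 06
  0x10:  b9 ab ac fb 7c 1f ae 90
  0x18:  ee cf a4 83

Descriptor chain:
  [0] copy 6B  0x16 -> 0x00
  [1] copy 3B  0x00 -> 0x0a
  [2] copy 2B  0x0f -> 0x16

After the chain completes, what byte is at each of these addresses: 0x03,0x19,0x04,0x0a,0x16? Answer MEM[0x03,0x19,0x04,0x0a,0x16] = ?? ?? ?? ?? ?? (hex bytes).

MEM[0x03,0x19,0x04,0x0a,0x16] = cf cf a4 ae 06

D0: mem[0x00..0x05] <- [ae 90 ee cf a4 83]
D1: mem[0x0a..0x0c] <- [ae 90 ee]
D2: mem[0x16..0x17] <- [06 b9]
query mem[0x03]=0xcf, mem[0x19]=0xcf, mem[0x04]=0xa4, mem[0x0a]=0xae, mem[0x16]=0x06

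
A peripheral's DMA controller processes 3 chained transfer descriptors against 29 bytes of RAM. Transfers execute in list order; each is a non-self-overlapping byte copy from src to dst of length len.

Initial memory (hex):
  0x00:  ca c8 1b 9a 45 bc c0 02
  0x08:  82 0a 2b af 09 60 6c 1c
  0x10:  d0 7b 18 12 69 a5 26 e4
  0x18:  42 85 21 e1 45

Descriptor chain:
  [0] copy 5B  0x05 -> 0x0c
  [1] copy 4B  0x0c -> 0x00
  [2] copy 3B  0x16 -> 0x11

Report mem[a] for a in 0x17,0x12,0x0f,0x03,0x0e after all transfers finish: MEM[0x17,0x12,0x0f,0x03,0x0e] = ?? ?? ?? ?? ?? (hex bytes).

MEM[0x17,0x12,0x0f,0x03,0x0e] = e4 e4 82 82 02

#0 dst[0x0c+5] := {0xbc,0xc0,0x02,0x82,0x0a}
#1 dst[0x00+4] := {0xbc,0xc0,0x02,0x82}
#2 dst[0x11+3] := {0x26,0xe4,0x42}
query mem[0x17]=0xe4, mem[0x12]=0xe4, mem[0x0f]=0x82, mem[0x03]=0x82, mem[0x0e]=0x02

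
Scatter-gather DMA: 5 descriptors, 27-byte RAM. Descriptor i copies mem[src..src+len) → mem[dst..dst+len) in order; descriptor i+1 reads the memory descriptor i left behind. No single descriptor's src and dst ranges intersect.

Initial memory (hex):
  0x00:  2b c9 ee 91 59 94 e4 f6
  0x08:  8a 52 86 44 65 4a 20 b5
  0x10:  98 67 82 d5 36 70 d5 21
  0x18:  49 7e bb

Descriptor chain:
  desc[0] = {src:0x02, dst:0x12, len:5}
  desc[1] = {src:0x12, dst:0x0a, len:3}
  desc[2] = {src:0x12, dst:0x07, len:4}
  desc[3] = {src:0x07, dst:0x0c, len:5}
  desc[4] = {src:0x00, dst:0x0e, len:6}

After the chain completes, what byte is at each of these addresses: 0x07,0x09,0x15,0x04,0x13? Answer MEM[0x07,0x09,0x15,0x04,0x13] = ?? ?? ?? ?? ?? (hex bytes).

  after D0: wrote 5B at 0x12 = ee915994e4
  after D1: wrote 3B at 0x0a = ee9159
  after D2: wrote 4B at 0x07 = ee915994
  after D3: wrote 5B at 0x0c = ee91599491
  after D4: wrote 6B at 0x0e = 2bc9ee915994
query mem[0x07]=0xee, mem[0x09]=0x59, mem[0x15]=0x94, mem[0x04]=0x59, mem[0x13]=0x94

MEM[0x07,0x09,0x15,0x04,0x13] = ee 59 94 59 94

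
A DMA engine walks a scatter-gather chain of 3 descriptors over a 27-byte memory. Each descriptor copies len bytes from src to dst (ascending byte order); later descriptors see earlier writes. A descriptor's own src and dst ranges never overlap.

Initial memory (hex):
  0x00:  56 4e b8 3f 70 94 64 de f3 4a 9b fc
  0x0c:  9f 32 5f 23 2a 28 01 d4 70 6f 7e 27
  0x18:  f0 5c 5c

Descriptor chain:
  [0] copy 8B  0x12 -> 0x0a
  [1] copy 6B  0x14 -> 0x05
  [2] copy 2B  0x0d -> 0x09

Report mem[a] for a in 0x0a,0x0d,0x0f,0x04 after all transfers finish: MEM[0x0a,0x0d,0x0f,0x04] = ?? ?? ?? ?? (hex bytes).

MEM[0x0a,0x0d,0x0f,0x04] = 7e 6f 27 70

D0: mem[0x0a..0x11] <- [01 d4 70 6f 7e 27 f0 5c]
D1: mem[0x05..0x0a] <- [70 6f 7e 27 f0 5c]
D2: mem[0x09..0x0a] <- [6f 7e]
query mem[0x0a]=0x7e, mem[0x0d]=0x6f, mem[0x0f]=0x27, mem[0x04]=0x70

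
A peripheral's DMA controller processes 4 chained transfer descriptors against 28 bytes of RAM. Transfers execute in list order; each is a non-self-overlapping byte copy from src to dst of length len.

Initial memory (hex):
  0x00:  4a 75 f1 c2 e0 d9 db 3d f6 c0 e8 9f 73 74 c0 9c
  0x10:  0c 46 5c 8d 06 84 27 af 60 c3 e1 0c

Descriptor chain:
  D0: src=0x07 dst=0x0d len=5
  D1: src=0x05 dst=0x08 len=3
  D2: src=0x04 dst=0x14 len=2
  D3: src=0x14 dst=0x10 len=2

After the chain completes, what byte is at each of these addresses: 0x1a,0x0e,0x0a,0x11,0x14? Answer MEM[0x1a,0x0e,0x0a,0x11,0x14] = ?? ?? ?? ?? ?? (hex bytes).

MEM[0x1a,0x0e,0x0a,0x11,0x14] = e1 f6 3d d9 e0

#0 dst[0x0d+5] := {0x3d,0xf6,0xc0,0xe8,0x9f}
#1 dst[0x08+3] := {0xd9,0xdb,0x3d}
#2 dst[0x14+2] := {0xe0,0xd9}
#3 dst[0x10+2] := {0xe0,0xd9}
query mem[0x1a]=0xe1, mem[0x0e]=0xf6, mem[0x0a]=0x3d, mem[0x11]=0xd9, mem[0x14]=0xe0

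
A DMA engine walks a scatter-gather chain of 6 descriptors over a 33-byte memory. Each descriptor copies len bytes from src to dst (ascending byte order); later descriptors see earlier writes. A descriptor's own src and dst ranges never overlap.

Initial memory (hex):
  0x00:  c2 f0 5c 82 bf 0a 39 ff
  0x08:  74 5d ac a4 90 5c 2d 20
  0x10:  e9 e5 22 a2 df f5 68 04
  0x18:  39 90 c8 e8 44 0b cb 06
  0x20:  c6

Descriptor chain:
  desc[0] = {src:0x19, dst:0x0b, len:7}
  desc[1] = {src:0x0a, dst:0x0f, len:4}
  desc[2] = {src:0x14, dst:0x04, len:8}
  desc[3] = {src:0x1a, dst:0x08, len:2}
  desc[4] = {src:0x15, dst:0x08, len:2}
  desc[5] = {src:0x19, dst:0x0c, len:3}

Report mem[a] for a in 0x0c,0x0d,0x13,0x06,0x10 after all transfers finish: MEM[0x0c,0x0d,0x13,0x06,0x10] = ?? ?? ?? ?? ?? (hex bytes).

  after D0: wrote 7B at 0x0b = 90c8e8440bcb06
  after D1: wrote 4B at 0x0f = ac90c8e8
  after D2: wrote 8B at 0x04 = dff568043990c8e8
  after D3: wrote 2B at 0x08 = c8e8
  after D4: wrote 2B at 0x08 = f568
  after D5: wrote 3B at 0x0c = 90c8e8
query mem[0x0c]=0x90, mem[0x0d]=0xc8, mem[0x13]=0xa2, mem[0x06]=0x68, mem[0x10]=0x90

MEM[0x0c,0x0d,0x13,0x06,0x10] = 90 c8 a2 68 90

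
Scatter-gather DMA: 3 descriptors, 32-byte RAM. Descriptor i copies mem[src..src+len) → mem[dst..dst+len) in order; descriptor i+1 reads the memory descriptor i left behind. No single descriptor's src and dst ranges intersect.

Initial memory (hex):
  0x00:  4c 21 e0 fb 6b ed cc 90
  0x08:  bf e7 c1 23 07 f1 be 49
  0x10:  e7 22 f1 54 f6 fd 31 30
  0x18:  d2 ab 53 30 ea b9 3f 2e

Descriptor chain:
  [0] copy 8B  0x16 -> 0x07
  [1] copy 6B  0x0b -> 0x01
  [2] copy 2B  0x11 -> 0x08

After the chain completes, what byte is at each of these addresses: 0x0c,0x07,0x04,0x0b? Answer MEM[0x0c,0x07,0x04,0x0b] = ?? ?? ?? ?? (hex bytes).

MEM[0x0c,0x07,0x04,0x0b] = 30 31 b9 53

[0] 0x16->0x07 len=8 : 31 30 d2 ab 53 30 ea b9
[1] 0x0b->0x01 len=6 : 53 30 ea b9 49 e7
[2] 0x11->0x08 len=2 : 22 f1
query mem[0x0c]=0x30, mem[0x07]=0x31, mem[0x04]=0xb9, mem[0x0b]=0x53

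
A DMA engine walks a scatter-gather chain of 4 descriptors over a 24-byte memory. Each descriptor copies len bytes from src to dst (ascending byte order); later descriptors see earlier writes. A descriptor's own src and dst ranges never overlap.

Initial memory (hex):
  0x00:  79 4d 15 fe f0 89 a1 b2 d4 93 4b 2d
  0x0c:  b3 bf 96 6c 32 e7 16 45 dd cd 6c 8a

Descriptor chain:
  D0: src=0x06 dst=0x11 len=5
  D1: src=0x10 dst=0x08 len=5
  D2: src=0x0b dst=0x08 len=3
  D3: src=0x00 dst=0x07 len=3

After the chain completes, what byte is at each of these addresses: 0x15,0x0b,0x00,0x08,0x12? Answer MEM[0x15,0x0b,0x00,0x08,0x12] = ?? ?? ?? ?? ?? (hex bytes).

MEM[0x15,0x0b,0x00,0x08,0x12] = 4b d4 79 4d b2

[0] 0x06->0x11 len=5 : a1 b2 d4 93 4b
[1] 0x10->0x08 len=5 : 32 a1 b2 d4 93
[2] 0x0b->0x08 len=3 : d4 93 bf
[3] 0x00->0x07 len=3 : 79 4d 15
query mem[0x15]=0x4b, mem[0x0b]=0xd4, mem[0x00]=0x79, mem[0x08]=0x4d, mem[0x12]=0xb2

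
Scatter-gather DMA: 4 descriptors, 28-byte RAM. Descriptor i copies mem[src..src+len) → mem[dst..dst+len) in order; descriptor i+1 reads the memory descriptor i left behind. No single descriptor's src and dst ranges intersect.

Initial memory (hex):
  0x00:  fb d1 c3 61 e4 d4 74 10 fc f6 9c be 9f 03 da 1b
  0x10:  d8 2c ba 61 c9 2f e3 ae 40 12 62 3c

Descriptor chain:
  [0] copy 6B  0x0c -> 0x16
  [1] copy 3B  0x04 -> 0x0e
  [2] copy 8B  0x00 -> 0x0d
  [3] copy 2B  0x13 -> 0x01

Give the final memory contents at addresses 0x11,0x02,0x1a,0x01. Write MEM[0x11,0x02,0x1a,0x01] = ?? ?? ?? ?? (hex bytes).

MEM[0x11,0x02,0x1a,0x01] = e4 10 d8 74

D0: mem[0x16..0x1b] <- [9f 03 da 1b d8 2c]
D1: mem[0x0e..0x10] <- [e4 d4 74]
D2: mem[0x0d..0x14] <- [fb d1 c3 61 e4 d4 74 10]
D3: mem[0x01..0x02] <- [74 10]
query mem[0x11]=0xe4, mem[0x02]=0x10, mem[0x1a]=0xd8, mem[0x01]=0x74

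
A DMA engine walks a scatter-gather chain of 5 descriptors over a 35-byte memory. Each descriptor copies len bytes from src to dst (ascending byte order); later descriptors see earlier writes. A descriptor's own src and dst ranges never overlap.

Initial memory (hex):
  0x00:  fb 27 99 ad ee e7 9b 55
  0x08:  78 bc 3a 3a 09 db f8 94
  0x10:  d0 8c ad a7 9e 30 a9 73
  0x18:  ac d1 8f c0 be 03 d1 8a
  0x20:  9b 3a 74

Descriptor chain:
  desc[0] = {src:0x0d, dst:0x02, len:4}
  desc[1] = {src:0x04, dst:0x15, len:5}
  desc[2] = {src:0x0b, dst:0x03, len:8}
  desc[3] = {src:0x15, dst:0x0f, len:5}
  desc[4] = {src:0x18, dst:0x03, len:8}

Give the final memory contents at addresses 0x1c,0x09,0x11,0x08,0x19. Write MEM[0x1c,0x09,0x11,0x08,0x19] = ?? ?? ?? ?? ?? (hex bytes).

[0] 0x0d->0x02 len=4 : db f8 94 d0
[1] 0x04->0x15 len=5 : 94 d0 9b 55 78
[2] 0x0b->0x03 len=8 : 3a 09 db f8 94 d0 8c ad
[3] 0x15->0x0f len=5 : 94 d0 9b 55 78
[4] 0x18->0x03 len=8 : 55 78 8f c0 be 03 d1 8a
query mem[0x1c]=0xbe, mem[0x09]=0xd1, mem[0x11]=0x9b, mem[0x08]=0x03, mem[0x19]=0x78

MEM[0x1c,0x09,0x11,0x08,0x19] = be d1 9b 03 78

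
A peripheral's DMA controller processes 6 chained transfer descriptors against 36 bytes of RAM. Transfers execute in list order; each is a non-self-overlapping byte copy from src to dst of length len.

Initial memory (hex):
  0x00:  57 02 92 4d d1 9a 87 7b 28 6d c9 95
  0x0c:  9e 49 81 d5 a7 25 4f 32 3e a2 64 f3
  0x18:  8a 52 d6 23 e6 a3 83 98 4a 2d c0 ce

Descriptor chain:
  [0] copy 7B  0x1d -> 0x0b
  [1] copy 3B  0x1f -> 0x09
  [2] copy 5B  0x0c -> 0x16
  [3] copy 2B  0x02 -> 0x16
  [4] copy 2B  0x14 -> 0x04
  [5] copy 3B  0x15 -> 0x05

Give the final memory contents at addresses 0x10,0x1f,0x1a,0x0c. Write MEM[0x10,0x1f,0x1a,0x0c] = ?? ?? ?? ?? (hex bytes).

MEM[0x10,0x1f,0x1a,0x0c] = c0 98 c0 83

[0] 0x1d->0x0b len=7 : a3 83 98 4a 2d c0 ce
[1] 0x1f->0x09 len=3 : 98 4a 2d
[2] 0x0c->0x16 len=5 : 83 98 4a 2d c0
[3] 0x02->0x16 len=2 : 92 4d
[4] 0x14->0x04 len=2 : 3e a2
[5] 0x15->0x05 len=3 : a2 92 4d
query mem[0x10]=0xc0, mem[0x1f]=0x98, mem[0x1a]=0xc0, mem[0x0c]=0x83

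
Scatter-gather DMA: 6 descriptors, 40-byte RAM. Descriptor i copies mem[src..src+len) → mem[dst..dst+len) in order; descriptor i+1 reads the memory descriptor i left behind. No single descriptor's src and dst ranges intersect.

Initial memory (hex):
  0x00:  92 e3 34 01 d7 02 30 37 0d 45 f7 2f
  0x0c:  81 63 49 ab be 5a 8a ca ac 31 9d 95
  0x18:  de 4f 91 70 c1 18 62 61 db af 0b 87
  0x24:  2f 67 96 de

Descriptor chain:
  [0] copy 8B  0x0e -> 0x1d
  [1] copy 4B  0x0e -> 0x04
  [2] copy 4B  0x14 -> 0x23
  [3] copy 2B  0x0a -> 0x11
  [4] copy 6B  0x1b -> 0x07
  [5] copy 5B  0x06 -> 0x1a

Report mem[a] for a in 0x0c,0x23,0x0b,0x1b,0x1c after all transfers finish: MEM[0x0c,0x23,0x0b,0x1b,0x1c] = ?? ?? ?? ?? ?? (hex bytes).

MEM[0x0c,0x23,0x0b,0x1b,0x1c] = 5a ac be 70 c1

D0: mem[0x1d..0x24] <- [49 ab be 5a 8a ca ac 31]
D1: mem[0x04..0x07] <- [49 ab be 5a]
D2: mem[0x23..0x26] <- [ac 31 9d 95]
D3: mem[0x11..0x12] <- [f7 2f]
D4: mem[0x07..0x0c] <- [70 c1 49 ab be 5a]
D5: mem[0x1a..0x1e] <- [be 70 c1 49 ab]
query mem[0x0c]=0x5a, mem[0x23]=0xac, mem[0x0b]=0xbe, mem[0x1b]=0x70, mem[0x1c]=0xc1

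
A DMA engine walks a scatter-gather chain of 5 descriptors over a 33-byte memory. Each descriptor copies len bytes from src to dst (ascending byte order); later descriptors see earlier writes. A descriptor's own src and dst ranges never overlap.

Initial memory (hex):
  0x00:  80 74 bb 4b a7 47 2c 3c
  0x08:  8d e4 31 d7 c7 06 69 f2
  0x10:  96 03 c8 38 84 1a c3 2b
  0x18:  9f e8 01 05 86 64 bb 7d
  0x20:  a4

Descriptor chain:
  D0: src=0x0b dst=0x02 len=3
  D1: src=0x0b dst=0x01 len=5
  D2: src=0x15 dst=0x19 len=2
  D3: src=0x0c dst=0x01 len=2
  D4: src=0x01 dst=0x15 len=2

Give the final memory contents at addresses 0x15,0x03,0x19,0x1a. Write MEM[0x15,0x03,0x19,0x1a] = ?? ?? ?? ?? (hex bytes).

MEM[0x15,0x03,0x19,0x1a] = c7 06 1a c3

#0 dst[0x02+3] := {0xd7,0xc7,0x06}
#1 dst[0x01+5] := {0xd7,0xc7,0x06,0x69,0xf2}
#2 dst[0x19+2] := {0x1a,0xc3}
#3 dst[0x01+2] := {0xc7,0x06}
#4 dst[0x15+2] := {0xc7,0x06}
query mem[0x15]=0xc7, mem[0x03]=0x06, mem[0x19]=0x1a, mem[0x1a]=0xc3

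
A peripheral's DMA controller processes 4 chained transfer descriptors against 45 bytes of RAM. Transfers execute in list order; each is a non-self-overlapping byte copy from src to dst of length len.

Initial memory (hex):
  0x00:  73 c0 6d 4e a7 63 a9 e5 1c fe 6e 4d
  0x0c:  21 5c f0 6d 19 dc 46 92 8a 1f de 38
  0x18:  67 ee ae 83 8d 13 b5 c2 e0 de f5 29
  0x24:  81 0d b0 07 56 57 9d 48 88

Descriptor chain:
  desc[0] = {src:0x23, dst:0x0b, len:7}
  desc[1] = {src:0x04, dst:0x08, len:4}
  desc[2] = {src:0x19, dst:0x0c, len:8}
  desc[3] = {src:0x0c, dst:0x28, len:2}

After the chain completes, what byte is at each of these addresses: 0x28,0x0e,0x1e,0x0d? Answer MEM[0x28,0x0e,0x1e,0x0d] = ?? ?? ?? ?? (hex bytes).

MEM[0x28,0x0e,0x1e,0x0d] = ee 83 b5 ae

[0] 0x23->0x0b len=7 : 29 81 0d b0 07 56 57
[1] 0x04->0x08 len=4 : a7 63 a9 e5
[2] 0x19->0x0c len=8 : ee ae 83 8d 13 b5 c2 e0
[3] 0x0c->0x28 len=2 : ee ae
query mem[0x28]=0xee, mem[0x0e]=0x83, mem[0x1e]=0xb5, mem[0x0d]=0xae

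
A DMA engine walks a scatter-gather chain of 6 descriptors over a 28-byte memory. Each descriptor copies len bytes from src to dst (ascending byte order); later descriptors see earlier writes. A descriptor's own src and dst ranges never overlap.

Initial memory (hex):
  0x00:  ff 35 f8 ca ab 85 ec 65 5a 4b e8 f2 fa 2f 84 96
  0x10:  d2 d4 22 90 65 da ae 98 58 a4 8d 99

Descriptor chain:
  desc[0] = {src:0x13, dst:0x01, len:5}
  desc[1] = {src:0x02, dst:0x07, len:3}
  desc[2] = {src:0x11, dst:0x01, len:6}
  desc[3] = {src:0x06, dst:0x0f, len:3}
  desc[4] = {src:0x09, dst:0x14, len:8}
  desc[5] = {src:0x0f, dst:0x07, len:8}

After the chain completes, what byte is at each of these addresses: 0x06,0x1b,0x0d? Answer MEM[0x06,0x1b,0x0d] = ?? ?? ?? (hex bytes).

MEM[0x06,0x1b,0x0d] = ae 65 e8

[0] 0x13->0x01 len=5 : 90 65 da ae 98
[1] 0x02->0x07 len=3 : 65 da ae
[2] 0x11->0x01 len=6 : d4 22 90 65 da ae
[3] 0x06->0x0f len=3 : ae 65 da
[4] 0x09->0x14 len=8 : ae e8 f2 fa 2f 84 ae 65
[5] 0x0f->0x07 len=8 : ae 65 da 22 90 ae e8 f2
query mem[0x06]=0xae, mem[0x1b]=0x65, mem[0x0d]=0xe8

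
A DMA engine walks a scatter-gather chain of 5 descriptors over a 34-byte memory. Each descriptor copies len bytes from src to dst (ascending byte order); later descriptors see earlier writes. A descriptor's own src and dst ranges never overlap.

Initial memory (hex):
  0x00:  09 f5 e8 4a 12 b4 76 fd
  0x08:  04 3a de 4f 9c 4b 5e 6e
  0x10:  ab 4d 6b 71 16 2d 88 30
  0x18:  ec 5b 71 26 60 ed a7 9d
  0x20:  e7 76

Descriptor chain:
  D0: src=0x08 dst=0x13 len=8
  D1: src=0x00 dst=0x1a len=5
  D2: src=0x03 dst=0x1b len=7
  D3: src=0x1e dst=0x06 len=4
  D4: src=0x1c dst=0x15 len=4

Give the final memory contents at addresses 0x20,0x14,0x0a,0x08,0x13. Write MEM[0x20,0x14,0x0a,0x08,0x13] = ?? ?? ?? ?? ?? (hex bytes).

  after D0: wrote 8B at 0x13 = 043ade4f9c4b5e6e
  after D1: wrote 5B at 0x1a = 09f5e84a12
  after D2: wrote 7B at 0x1b = 4a12b476fd043a
  after D3: wrote 4B at 0x06 = 76fd043a
  after D4: wrote 4B at 0x15 = 12b476fd
query mem[0x20]=0x04, mem[0x14]=0x3a, mem[0x0a]=0xde, mem[0x08]=0x04, mem[0x13]=0x04

MEM[0x20,0x14,0x0a,0x08,0x13] = 04 3a de 04 04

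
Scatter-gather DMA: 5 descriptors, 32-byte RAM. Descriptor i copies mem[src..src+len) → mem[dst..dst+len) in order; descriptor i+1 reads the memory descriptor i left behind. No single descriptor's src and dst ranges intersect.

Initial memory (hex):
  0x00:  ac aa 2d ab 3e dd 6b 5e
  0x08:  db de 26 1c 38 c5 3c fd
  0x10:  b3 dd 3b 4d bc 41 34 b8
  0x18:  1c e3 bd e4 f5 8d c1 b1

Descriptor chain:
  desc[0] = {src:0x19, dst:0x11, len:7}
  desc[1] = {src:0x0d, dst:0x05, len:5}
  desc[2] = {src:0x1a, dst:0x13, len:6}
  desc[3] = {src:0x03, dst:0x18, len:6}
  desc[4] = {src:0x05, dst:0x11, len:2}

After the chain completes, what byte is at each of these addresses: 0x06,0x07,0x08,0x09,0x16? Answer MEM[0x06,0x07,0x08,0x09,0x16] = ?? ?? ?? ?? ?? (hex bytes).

#0 dst[0x11+7] := {0xe3,0xbd,0xe4,0xf5,0x8d,0xc1,0xb1}
#1 dst[0x05+5] := {0xc5,0x3c,0xfd,0xb3,0xe3}
#2 dst[0x13+6] := {0xbd,0xe4,0xf5,0x8d,0xc1,0xb1}
#3 dst[0x18+6] := {0xab,0x3e,0xc5,0x3c,0xfd,0xb3}
#4 dst[0x11+2] := {0xc5,0x3c}
query mem[0x06]=0x3c, mem[0x07]=0xfd, mem[0x08]=0xb3, mem[0x09]=0xe3, mem[0x16]=0x8d

MEM[0x06,0x07,0x08,0x09,0x16] = 3c fd b3 e3 8d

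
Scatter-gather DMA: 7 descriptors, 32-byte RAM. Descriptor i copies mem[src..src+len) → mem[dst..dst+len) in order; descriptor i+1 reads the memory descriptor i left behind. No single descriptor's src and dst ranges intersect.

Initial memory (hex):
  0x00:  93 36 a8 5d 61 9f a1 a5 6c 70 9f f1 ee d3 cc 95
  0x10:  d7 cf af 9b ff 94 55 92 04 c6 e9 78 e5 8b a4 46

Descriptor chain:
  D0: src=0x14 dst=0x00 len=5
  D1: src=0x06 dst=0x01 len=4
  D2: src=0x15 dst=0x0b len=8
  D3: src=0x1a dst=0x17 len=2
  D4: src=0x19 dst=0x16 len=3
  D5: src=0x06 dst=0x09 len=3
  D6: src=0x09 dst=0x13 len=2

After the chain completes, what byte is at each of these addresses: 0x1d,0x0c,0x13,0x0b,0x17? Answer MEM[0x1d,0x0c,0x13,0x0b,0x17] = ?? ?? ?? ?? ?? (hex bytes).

[0] 0x14->0x00 len=5 : ff 94 55 92 04
[1] 0x06->0x01 len=4 : a1 a5 6c 70
[2] 0x15->0x0b len=8 : 94 55 92 04 c6 e9 78 e5
[3] 0x1a->0x17 len=2 : e9 78
[4] 0x19->0x16 len=3 : c6 e9 78
[5] 0x06->0x09 len=3 : a1 a5 6c
[6] 0x09->0x13 len=2 : a1 a5
query mem[0x1d]=0x8b, mem[0x0c]=0x55, mem[0x13]=0xa1, mem[0x0b]=0x6c, mem[0x17]=0xe9

MEM[0x1d,0x0c,0x13,0x0b,0x17] = 8b 55 a1 6c e9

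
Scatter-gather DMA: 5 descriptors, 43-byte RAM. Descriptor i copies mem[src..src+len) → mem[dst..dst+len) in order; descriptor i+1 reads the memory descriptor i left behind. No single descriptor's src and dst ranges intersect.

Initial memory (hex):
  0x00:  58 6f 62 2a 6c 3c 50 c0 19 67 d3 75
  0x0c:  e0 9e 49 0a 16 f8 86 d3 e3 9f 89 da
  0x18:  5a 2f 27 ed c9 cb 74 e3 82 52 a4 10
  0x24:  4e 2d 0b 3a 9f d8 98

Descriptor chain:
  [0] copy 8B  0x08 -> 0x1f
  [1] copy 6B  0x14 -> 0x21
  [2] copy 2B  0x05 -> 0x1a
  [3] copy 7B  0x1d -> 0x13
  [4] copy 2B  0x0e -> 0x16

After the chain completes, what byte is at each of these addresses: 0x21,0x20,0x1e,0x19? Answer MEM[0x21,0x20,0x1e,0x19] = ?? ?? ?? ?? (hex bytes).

MEM[0x21,0x20,0x1e,0x19] = e3 67 74 89

[0] 0x08->0x1f len=8 : 19 67 d3 75 e0 9e 49 0a
[1] 0x14->0x21 len=6 : e3 9f 89 da 5a 2f
[2] 0x05->0x1a len=2 : 3c 50
[3] 0x1d->0x13 len=7 : cb 74 19 67 e3 9f 89
[4] 0x0e->0x16 len=2 : 49 0a
query mem[0x21]=0xe3, mem[0x20]=0x67, mem[0x1e]=0x74, mem[0x19]=0x89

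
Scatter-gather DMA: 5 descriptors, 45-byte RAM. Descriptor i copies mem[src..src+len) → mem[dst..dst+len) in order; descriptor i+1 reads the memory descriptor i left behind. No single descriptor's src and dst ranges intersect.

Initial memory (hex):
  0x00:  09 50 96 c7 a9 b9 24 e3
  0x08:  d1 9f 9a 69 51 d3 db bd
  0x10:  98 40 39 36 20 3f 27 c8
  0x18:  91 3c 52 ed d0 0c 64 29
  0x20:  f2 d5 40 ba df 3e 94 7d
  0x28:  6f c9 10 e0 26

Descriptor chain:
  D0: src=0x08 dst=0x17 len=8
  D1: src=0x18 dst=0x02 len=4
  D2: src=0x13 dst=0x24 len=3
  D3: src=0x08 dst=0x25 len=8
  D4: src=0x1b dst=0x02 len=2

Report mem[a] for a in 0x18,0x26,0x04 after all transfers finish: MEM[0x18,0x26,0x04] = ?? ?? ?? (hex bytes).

MEM[0x18,0x26,0x04] = 9f 9f 69

  after D0: wrote 8B at 0x17 = d19f9a6951d3dbbd
  after D1: wrote 4B at 0x02 = 9f9a6951
  after D2: wrote 3B at 0x24 = 36203f
  after D3: wrote 8B at 0x25 = d19f9a6951d3dbbd
  after D4: wrote 2B at 0x02 = 51d3
query mem[0x18]=0x9f, mem[0x26]=0x9f, mem[0x04]=0x69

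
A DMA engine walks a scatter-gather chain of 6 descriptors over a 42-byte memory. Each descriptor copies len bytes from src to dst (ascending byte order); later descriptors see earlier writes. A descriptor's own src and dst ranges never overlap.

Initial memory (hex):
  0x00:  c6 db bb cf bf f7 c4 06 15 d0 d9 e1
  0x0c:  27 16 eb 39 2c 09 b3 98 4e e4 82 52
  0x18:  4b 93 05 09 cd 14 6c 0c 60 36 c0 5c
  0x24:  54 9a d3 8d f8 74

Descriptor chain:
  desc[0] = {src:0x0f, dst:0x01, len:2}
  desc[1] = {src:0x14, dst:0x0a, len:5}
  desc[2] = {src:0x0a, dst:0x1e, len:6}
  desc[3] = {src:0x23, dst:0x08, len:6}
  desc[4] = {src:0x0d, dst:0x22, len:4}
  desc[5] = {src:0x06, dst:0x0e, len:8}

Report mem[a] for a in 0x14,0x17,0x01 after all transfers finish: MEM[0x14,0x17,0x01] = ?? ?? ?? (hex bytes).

[0] 0x0f->0x01 len=2 : 39 2c
[1] 0x14->0x0a len=5 : 4e e4 82 52 4b
[2] 0x0a->0x1e len=6 : 4e e4 82 52 4b 39
[3] 0x23->0x08 len=6 : 39 54 9a d3 8d f8
[4] 0x0d->0x22 len=4 : f8 4b 39 2c
[5] 0x06->0x0e len=8 : c4 06 39 54 9a d3 8d f8
query mem[0x14]=0x8d, mem[0x17]=0x52, mem[0x01]=0x39

MEM[0x14,0x17,0x01] = 8d 52 39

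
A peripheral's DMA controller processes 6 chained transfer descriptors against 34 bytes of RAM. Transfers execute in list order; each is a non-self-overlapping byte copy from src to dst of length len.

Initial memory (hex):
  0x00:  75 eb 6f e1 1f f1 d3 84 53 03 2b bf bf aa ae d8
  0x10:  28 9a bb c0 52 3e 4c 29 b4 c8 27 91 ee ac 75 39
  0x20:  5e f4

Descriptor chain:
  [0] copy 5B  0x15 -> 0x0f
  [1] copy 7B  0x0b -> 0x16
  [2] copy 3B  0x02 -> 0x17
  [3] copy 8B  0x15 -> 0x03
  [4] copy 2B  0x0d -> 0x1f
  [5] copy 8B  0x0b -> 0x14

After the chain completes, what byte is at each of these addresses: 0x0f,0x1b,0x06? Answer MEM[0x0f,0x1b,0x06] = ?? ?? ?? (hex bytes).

  after D0: wrote 5B at 0x0f = 3e4c29b4c8
  after D1: wrote 7B at 0x16 = bfbfaaae3e4c29
  after D2: wrote 3B at 0x17 = 6fe11f
  after D3: wrote 8B at 0x03 = 3ebf6fe11f3e4c29
  after D4: wrote 2B at 0x1f = aaae
  after D5: wrote 8B at 0x14 = bfbfaaae3e4c29b4
query mem[0x0f]=0x3e, mem[0x1b]=0xb4, mem[0x06]=0xe1

MEM[0x0f,0x1b,0x06] = 3e b4 e1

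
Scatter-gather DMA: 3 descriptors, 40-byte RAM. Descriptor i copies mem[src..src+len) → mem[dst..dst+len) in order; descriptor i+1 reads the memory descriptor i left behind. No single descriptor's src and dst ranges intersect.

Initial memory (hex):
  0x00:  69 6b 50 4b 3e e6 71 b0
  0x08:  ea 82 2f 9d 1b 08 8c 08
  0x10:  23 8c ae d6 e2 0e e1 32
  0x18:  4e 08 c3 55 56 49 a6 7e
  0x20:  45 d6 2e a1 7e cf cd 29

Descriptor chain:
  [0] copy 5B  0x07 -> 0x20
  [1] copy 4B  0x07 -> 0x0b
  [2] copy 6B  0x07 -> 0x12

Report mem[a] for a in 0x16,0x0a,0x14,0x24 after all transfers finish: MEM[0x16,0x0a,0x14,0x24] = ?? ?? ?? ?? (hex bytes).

  after D0: wrote 5B at 0x20 = b0ea822f9d
  after D1: wrote 4B at 0x0b = b0ea822f
  after D2: wrote 6B at 0x12 = b0ea822fb0ea
query mem[0x16]=0xb0, mem[0x0a]=0x2f, mem[0x14]=0x82, mem[0x24]=0x9d

MEM[0x16,0x0a,0x14,0x24] = b0 2f 82 9d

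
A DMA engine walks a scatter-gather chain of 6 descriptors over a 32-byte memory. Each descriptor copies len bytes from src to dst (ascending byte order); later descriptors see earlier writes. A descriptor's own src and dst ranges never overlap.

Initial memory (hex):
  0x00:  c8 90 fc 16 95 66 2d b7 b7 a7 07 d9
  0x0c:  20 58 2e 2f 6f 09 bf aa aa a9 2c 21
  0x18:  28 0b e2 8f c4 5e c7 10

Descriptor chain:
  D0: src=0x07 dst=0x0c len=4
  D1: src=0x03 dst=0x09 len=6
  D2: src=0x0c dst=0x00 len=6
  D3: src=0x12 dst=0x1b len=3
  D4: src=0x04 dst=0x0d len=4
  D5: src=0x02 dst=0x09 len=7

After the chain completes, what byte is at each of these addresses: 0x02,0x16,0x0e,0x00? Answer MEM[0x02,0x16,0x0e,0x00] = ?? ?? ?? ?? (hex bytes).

[0] 0x07->0x0c len=4 : b7 b7 a7 07
[1] 0x03->0x09 len=6 : 16 95 66 2d b7 b7
[2] 0x0c->0x00 len=6 : 2d b7 b7 07 6f 09
[3] 0x12->0x1b len=3 : bf aa aa
[4] 0x04->0x0d len=4 : 6f 09 2d b7
[5] 0x02->0x09 len=7 : b7 07 6f 09 2d b7 b7
query mem[0x02]=0xb7, mem[0x16]=0x2c, mem[0x0e]=0xb7, mem[0x00]=0x2d

MEM[0x02,0x16,0x0e,0x00] = b7 2c b7 2d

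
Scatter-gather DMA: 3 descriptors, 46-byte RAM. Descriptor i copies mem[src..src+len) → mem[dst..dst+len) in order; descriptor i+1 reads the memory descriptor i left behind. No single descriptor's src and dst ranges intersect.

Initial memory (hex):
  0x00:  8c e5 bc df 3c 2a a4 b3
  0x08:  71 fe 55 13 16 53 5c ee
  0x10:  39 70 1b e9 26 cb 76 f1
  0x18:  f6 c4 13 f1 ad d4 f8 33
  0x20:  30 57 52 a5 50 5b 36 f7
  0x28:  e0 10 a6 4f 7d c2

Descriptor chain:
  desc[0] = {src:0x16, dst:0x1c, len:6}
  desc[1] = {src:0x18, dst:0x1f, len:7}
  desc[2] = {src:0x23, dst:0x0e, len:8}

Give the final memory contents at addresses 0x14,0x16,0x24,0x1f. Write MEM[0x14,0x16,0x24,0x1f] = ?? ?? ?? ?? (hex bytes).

  after D0: wrote 6B at 0x1c = 76f1f6c413f1
  after D1: wrote 7B at 0x1f = f6c413f176f1f6
  after D2: wrote 8B at 0x0e = 76f1f636f7e010a6
query mem[0x14]=0x10, mem[0x16]=0x76, mem[0x24]=0xf1, mem[0x1f]=0xf6

MEM[0x14,0x16,0x24,0x1f] = 10 76 f1 f6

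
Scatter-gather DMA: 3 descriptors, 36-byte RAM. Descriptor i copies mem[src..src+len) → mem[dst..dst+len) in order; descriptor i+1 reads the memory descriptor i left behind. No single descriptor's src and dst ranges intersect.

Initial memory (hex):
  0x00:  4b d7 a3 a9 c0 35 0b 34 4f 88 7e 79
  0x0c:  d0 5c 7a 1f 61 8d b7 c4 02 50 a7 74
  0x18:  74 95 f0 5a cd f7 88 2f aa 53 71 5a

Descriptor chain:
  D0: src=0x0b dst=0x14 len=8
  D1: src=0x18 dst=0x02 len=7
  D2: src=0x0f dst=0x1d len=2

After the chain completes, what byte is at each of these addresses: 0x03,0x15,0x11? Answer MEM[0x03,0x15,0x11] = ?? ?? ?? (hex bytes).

MEM[0x03,0x15,0x11] = 61 d0 8d

[0] 0x0b->0x14 len=8 : 79 d0 5c 7a 1f 61 8d b7
[1] 0x18->0x02 len=7 : 1f 61 8d b7 cd f7 88
[2] 0x0f->0x1d len=2 : 1f 61
query mem[0x03]=0x61, mem[0x15]=0xd0, mem[0x11]=0x8d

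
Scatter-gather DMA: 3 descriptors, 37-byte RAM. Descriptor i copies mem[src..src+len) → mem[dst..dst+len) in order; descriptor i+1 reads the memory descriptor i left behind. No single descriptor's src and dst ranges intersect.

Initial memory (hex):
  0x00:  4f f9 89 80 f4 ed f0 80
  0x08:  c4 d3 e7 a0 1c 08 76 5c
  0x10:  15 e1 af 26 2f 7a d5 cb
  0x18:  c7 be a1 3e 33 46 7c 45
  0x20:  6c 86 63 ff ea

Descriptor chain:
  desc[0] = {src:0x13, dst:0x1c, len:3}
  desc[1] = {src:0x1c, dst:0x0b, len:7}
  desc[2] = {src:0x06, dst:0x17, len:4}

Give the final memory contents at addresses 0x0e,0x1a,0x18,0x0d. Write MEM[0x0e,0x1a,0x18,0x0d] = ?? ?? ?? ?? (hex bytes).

MEM[0x0e,0x1a,0x18,0x0d] = 45 d3 80 7a

[0] 0x13->0x1c len=3 : 26 2f 7a
[1] 0x1c->0x0b len=7 : 26 2f 7a 45 6c 86 63
[2] 0x06->0x17 len=4 : f0 80 c4 d3
query mem[0x0e]=0x45, mem[0x1a]=0xd3, mem[0x18]=0x80, mem[0x0d]=0x7a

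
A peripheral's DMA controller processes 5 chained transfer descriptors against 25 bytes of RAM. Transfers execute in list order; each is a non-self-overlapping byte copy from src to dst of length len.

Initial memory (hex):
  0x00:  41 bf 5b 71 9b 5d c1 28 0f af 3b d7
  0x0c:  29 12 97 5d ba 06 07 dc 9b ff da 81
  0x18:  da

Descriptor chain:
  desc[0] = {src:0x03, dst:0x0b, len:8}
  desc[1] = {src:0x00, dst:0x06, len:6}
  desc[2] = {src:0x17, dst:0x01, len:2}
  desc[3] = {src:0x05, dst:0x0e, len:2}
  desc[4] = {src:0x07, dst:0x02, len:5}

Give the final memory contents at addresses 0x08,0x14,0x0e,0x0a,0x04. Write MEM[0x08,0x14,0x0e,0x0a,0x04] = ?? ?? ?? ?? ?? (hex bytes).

#0 dst[0x0b+8] := {0x71,0x9b,0x5d,0xc1,0x28,0x0f,0xaf,0x3b}
#1 dst[0x06+6] := {0x41,0xbf,0x5b,0x71,0x9b,0x5d}
#2 dst[0x01+2] := {0x81,0xda}
#3 dst[0x0e+2] := {0x5d,0x41}
#4 dst[0x02+5] := {0xbf,0x5b,0x71,0x9b,0x5d}
query mem[0x08]=0x5b, mem[0x14]=0x9b, mem[0x0e]=0x5d, mem[0x0a]=0x9b, mem[0x04]=0x71

MEM[0x08,0x14,0x0e,0x0a,0x04] = 5b 9b 5d 9b 71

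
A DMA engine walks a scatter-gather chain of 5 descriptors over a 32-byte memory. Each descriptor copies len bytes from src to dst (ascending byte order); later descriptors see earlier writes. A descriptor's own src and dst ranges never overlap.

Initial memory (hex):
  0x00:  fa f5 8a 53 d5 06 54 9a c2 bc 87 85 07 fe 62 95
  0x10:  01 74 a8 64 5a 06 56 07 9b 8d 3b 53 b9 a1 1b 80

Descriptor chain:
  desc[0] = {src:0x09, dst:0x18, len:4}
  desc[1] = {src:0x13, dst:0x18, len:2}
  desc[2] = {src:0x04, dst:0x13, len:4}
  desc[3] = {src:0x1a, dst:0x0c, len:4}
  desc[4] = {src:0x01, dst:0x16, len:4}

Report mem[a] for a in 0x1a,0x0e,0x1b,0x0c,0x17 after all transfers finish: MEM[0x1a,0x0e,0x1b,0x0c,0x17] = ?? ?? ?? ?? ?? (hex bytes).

D0: mem[0x18..0x1b] <- [bc 87 85 07]
D1: mem[0x18..0x19] <- [64 5a]
D2: mem[0x13..0x16] <- [d5 06 54 9a]
D3: mem[0x0c..0x0f] <- [85 07 b9 a1]
D4: mem[0x16..0x19] <- [f5 8a 53 d5]
query mem[0x1a]=0x85, mem[0x0e]=0xb9, mem[0x1b]=0x07, mem[0x0c]=0x85, mem[0x17]=0x8a

MEM[0x1a,0x0e,0x1b,0x0c,0x17] = 85 b9 07 85 8a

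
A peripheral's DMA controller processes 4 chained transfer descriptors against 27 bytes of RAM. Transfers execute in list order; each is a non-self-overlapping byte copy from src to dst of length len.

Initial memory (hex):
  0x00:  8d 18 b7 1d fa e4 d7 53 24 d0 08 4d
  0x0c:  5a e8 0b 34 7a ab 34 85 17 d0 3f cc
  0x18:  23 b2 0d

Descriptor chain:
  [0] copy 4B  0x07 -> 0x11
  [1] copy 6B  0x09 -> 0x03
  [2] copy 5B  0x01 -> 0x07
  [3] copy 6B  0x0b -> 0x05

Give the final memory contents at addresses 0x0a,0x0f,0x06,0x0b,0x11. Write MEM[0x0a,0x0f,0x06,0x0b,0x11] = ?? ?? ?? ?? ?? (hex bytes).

MEM[0x0a,0x0f,0x06,0x0b,0x11] = 7a 34 5a 4d 53

  after D0: wrote 4B at 0x11 = 5324d008
  after D1: wrote 6B at 0x03 = d0084d5ae80b
  after D2: wrote 5B at 0x07 = 18b7d0084d
  after D3: wrote 6B at 0x05 = 4d5ae80b347a
query mem[0x0a]=0x7a, mem[0x0f]=0x34, mem[0x06]=0x5a, mem[0x0b]=0x4d, mem[0x11]=0x53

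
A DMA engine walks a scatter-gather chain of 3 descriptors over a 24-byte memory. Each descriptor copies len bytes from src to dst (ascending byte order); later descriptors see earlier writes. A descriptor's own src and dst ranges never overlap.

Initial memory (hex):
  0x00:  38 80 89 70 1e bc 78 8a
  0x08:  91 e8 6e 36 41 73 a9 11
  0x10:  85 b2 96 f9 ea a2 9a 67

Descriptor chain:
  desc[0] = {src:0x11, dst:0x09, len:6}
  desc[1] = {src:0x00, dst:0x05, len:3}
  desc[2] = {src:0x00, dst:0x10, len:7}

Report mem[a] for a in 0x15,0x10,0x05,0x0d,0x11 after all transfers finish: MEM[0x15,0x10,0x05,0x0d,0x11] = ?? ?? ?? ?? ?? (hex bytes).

[0] 0x11->0x09 len=6 : b2 96 f9 ea a2 9a
[1] 0x00->0x05 len=3 : 38 80 89
[2] 0x00->0x10 len=7 : 38 80 89 70 1e 38 80
query mem[0x15]=0x38, mem[0x10]=0x38, mem[0x05]=0x38, mem[0x0d]=0xa2, mem[0x11]=0x80

MEM[0x15,0x10,0x05,0x0d,0x11] = 38 38 38 a2 80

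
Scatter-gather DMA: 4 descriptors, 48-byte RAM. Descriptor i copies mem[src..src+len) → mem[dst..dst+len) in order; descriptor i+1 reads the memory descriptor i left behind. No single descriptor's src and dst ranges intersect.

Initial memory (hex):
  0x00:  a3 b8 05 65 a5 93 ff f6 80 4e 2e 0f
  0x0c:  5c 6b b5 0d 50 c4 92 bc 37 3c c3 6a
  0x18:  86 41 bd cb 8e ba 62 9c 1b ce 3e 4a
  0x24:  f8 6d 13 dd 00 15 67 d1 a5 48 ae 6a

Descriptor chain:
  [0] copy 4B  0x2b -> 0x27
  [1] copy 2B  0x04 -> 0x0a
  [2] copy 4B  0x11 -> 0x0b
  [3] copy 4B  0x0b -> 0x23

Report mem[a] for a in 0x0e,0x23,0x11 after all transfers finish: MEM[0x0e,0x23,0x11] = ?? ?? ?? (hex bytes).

  after D0: wrote 4B at 0x27 = d1a548ae
  after D1: wrote 2B at 0x0a = a593
  after D2: wrote 4B at 0x0b = c492bc37
  after D3: wrote 4B at 0x23 = c492bc37
query mem[0x0e]=0x37, mem[0x23]=0xc4, mem[0x11]=0xc4

MEM[0x0e,0x23,0x11] = 37 c4 c4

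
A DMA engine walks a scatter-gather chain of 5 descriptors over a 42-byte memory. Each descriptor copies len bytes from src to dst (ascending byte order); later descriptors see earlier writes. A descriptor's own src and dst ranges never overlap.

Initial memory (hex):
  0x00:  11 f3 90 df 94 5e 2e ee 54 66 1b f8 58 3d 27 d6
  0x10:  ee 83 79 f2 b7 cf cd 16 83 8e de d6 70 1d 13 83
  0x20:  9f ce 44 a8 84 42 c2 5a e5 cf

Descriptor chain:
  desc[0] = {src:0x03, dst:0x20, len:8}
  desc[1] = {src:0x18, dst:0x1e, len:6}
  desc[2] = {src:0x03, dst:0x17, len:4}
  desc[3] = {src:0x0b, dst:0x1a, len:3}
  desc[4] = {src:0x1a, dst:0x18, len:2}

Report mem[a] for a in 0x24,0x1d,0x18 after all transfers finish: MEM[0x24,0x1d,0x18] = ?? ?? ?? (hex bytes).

MEM[0x24,0x1d,0x18] = ee 1d f8

  after D0: wrote 8B at 0x20 = df945e2eee54661b
  after D1: wrote 6B at 0x1e = 838eded6701d
  after D2: wrote 4B at 0x17 = df945e2e
  after D3: wrote 3B at 0x1a = f8583d
  after D4: wrote 2B at 0x18 = f858
query mem[0x24]=0xee, mem[0x1d]=0x1d, mem[0x18]=0xf8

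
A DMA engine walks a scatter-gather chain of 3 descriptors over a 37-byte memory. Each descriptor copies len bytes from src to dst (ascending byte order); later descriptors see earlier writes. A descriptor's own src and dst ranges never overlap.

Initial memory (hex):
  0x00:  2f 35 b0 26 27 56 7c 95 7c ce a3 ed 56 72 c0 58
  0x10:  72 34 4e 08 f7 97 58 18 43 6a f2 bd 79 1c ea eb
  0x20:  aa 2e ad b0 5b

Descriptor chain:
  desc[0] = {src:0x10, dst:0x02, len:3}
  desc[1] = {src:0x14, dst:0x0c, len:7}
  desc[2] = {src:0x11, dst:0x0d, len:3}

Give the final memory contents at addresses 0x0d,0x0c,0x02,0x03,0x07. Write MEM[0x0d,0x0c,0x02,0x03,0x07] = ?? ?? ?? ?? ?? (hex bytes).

[0] 0x10->0x02 len=3 : 72 34 4e
[1] 0x14->0x0c len=7 : f7 97 58 18 43 6a f2
[2] 0x11->0x0d len=3 : 6a f2 08
query mem[0x0d]=0x6a, mem[0x0c]=0xf7, mem[0x02]=0x72, mem[0x03]=0x34, mem[0x07]=0x95

MEM[0x0d,0x0c,0x02,0x03,0x07] = 6a f7 72 34 95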